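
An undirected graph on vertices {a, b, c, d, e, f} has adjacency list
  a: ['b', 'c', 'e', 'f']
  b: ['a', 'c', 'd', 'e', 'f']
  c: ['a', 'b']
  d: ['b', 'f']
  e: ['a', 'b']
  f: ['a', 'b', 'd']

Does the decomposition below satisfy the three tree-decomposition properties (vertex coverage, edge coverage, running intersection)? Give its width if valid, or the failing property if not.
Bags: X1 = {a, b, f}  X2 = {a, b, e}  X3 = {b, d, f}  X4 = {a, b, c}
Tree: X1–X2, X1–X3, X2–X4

Every vertex of G appears in some bag (union = {a, b, c, d, e, f}); every edge is covered by a bag; and for each vertex v the set of bags containing v is connected in the bag tree. The decomposition is therefore valid. The largest bag has 3 vertices, so the width is 2.

Yes; width 2.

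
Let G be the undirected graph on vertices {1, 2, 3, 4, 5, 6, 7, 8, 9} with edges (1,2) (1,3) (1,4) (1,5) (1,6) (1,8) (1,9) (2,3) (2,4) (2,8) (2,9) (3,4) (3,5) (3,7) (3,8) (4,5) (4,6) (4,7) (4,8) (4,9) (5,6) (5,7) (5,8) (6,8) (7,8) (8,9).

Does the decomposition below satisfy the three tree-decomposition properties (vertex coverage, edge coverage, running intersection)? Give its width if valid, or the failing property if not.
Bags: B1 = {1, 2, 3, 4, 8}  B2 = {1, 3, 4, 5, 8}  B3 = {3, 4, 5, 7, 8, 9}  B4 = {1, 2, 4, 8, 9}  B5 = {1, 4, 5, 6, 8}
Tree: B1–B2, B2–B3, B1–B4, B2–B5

A tree decomposition must satisfy three properties: every vertex lies in some bag; for every edge, both endpoints lie together in some bag; and for every vertex, the bags containing it form a connected subtree. Here bags containing vertex 9 are not connected in the tree, so the decomposition is invalid.

No — bags containing vertex 9 are not connected in the tree.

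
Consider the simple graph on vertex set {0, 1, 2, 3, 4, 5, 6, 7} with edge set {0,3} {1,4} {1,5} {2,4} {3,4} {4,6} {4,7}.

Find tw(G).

1

A width-1 tree decomposition is:
Bags: B1 = {3, 4}  B2 = {2, 4}  B3 = {0, 3}  B4 = {1, 4}  B5 = {4, 7}  B6 = {1, 5}  B7 = {4, 6}
Tree: B1–B2, B1–B3, B2–B4, B2–B5, B4–B6, B2–B7
Each bag holds 2 vertices, so the decomposition has width 1, which upper-bounds the treewidth. Any graph with an edge has treewidth ≥ 1, and G has the edge 4–3. Hence tw(G) = 1 exactly.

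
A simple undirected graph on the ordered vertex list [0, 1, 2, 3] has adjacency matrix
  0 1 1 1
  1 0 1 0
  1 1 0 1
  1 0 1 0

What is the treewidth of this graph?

A width-2 tree decomposition is:
Bags: B1 = {0, 1, 2}  B2 = {0, 2, 3}
Tree: B1–B2
The largest bag has 3 vertices, giving width 2; this decomposition certifies tw(G) ≤ 2. On the other hand G contains the 3-clique {0, 1, 2}. A clique must lie in a single bag of any decomposition, so no decomposition can have width below 2. Combining the bounds, tw(G) = 2.

2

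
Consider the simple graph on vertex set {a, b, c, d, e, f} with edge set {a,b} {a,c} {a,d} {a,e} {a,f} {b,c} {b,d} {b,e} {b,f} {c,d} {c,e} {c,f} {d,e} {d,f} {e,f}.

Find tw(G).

A width-5 tree decomposition is:
Bags: B1 = {a, b, c, d, e, f}
Tree: (single bag)
With just one bag of size 6, the width is 6 − 1 = 5, so tw(G) ≤ 5. Conversely, {a, b, c, d, e, f} is a clique of size 6, and the vertices of any clique must share a bag in every tree decomposition; so some bag has ≥ 6 vertices and tw(G) ≥ 5. The upper and lower bounds meet at 5, so that is the treewidth.

5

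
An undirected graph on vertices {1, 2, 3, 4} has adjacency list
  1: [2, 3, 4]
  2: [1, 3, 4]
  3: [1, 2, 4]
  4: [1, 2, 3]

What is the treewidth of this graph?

3

A width-3 tree decomposition is:
Bags: B1 = {1, 2, 3, 4}
Tree: (single bag)
A single bag containing all 4 vertices is trivially a valid decomposition of width 3. For the lower bound, the 4 vertices {1, 2, 3, 4} are pairwise adjacent, and any tree decomposition puts a clique entirely inside one bag — forcing width ≥ 3. The upper and lower bounds meet at 3, so that is the treewidth.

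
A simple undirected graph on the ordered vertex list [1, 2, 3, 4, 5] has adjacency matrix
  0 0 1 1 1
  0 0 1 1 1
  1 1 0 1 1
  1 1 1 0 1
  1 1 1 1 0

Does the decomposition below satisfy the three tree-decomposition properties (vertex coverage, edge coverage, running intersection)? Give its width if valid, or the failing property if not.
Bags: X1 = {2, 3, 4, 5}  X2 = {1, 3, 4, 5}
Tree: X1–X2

Yes; width 3.

Vertex coverage: the bags together contain {1, 2, 3, 4, 5}, the full vertex set. Edge coverage: each edge of G has both endpoints in at least one bag. Running intersection: for every vertex, the bags containing it form a connected subtree. All three properties hold, so this is a valid tree decomposition of width max|bag| − 1 = 3, and hence tw(G) ≤ 3.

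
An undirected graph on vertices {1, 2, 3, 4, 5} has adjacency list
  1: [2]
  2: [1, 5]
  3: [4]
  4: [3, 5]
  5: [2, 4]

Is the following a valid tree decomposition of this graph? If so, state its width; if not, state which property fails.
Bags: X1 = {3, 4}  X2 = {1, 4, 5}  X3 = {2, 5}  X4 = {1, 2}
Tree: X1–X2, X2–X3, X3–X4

No — bags containing vertex 1 are not connected in the tree.

A tree decomposition must satisfy three properties: every vertex lies in some bag; for every edge, both endpoints lie together in some bag; and for every vertex, the bags containing it form a connected subtree. Here bags containing vertex 1 are not connected in the tree, so the decomposition is invalid.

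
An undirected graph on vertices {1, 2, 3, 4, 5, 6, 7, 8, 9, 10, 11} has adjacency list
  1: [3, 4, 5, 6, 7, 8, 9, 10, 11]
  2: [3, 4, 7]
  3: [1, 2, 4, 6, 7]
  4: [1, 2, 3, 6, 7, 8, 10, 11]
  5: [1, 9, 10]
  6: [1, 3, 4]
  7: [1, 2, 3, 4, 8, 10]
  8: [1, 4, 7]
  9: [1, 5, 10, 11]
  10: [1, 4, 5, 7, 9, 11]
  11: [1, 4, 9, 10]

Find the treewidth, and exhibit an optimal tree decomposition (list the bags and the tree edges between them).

The largest bag has 4 vertices, giving width 3; this decomposition certifies tw(G) ≤ 3. For the lower bound, the 4 vertices {1, 9, 10, 11} are pairwise adjacent, and any tree decomposition puts a clique entirely inside one bag — forcing width ≥ 3. Hence tw(G) = 3 exactly.

Treewidth 3.
One optimal decomposition is:
Bags: B1 = {1, 4, 7, 10}  B2 = {1, 3, 4, 7}  B3 = {1, 4, 7, 8}  B4 = {1, 4, 10, 11}  B5 = {1, 9, 10, 11}  B6 = {1, 3, 4, 6}  B7 = {1, 5, 9, 10}  B8 = {2, 3, 4, 7}
Tree: B1–B2, B2–B3, B1–B4, B4–B5, B2–B6, B5–B7, B2–B8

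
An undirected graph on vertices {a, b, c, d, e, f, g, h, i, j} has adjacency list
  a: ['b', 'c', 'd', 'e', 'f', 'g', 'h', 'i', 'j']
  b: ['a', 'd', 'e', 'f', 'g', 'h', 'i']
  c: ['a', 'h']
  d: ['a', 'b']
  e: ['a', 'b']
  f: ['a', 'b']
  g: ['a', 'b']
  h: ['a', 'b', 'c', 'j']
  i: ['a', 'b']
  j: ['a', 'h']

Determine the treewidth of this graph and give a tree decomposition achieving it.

Every bag has size at most 3, so the width is 3 − 1 = 2 and tw(G) ≤ 2. Conversely, {a, h, j} is a clique of size 3, and the vertices of any clique must share a bag in every tree decomposition; so some bag has ≥ 3 vertices and tw(G) ≥ 2. The upper and lower bounds meet at 2, so that is the treewidth.

Treewidth 2.
One optimal decomposition is:
Bags: B1 = {a, b, i}  B2 = {a, b, d}  B3 = {a, b, f}  B4 = {a, b, h}  B5 = {a, c, h}  B6 = {a, h, j}  B7 = {a, b, e}  B8 = {a, b, g}
Tree: B1–B2, B2–B3, B3–B4, B4–B5, B5–B6, B4–B7, B4–B8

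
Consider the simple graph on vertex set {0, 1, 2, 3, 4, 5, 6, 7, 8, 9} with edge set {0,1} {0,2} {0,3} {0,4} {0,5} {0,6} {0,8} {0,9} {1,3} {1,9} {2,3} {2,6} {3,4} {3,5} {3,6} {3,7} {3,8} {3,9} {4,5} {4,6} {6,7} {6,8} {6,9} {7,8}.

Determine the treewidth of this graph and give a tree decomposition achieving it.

Treewidth 3.
One optimal decomposition is:
Bags: B1 = {0, 3, 4, 6}  B2 = {0, 3, 6, 9}  B3 = {0, 3, 6, 8}  B4 = {0, 2, 3, 6}  B5 = {0, 1, 3, 9}  B6 = {3, 6, 7, 8}  B7 = {0, 3, 4, 5}
Tree: B1–B2, B2–B3, B2–B4, B2–B5, B3–B6, B1–B7

Every bag has size at most 4, so the width is 4 − 1 = 3 and tw(G) ≤ 3. On the other hand G contains the 4-clique {0, 1, 3, 9}. A clique must lie in a single bag of any decomposition, so no decomposition can have width below 3. Combining the bounds, tw(G) = 3.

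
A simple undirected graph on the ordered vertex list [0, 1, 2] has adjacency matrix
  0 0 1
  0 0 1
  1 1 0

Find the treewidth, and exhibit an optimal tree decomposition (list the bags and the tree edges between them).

Each bag holds 2 vertices, so the decomposition has width 1, which upper-bounds the treewidth. Any graph with an edge has treewidth ≥ 1, and G has the edge 0–2. Combining the bounds, tw(G) = 1.

Treewidth 1.
Bags: B1 = {0, 2}  B2 = {1, 2}
Tree: B1–B2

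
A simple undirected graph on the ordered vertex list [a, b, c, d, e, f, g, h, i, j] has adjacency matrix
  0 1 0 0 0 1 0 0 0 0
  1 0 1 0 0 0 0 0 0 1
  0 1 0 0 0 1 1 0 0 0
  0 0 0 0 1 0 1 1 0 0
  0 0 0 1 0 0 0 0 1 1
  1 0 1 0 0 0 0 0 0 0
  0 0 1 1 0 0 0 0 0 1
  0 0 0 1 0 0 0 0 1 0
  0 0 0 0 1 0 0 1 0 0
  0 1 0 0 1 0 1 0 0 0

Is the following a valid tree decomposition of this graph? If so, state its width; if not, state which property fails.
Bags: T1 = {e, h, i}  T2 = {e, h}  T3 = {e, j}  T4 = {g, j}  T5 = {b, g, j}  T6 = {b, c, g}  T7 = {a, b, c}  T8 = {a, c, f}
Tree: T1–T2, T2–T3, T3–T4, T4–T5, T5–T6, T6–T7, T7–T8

No — vertex d appears in no bag.

A tree decomposition must satisfy three properties: every vertex lies in some bag; for every edge, both endpoints lie together in some bag; and for every vertex, the bags containing it form a connected subtree. Here vertex d appears in no bag, so the decomposition is invalid.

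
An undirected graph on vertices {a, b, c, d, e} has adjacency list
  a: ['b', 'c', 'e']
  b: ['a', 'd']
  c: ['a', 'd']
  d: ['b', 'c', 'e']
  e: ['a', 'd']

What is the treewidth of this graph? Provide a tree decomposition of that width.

Treewidth 2.
One optimal decomposition is:
Bags: B1 = {a, d, e}  B2 = {a, b, d}  B3 = {a, c, d}
Tree: B1–B2, B2–B3

Every bag has size at most 3, so the width is 3 − 1 = 2 and tw(G) ≤ 2. Since e–a–b–d–e is a cycle in G, G is not acyclic. Forests are exactly the graphs of treewidth ≤ 1, so tw(G) ≥ 2. Therefore the treewidth is 2.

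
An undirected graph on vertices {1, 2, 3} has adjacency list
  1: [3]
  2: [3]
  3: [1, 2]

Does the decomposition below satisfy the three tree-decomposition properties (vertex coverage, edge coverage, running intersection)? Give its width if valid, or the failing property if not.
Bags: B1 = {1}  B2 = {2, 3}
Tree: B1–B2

A tree decomposition must satisfy three properties: every vertex lies in some bag; for every edge, both endpoints lie together in some bag; and for every vertex, the bags containing it form a connected subtree. Here edge (3,1) lies in no bag, so the decomposition is invalid.

No — edge (3,1) lies in no bag.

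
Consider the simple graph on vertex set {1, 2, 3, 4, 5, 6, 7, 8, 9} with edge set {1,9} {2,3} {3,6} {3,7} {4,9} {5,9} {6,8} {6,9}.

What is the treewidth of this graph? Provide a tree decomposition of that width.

Every bag has size at most 2, so the width is 2 − 1 = 1 and tw(G) ≤ 1. G has an edge, so its treewidth is at least 1. Hence tw(G) = 1 exactly.

Treewidth 1.
Bags: B1 = {6, 9}  B2 = {4, 9}  B3 = {3, 6}  B4 = {2, 3}  B5 = {1, 9}  B6 = {3, 7}  B7 = {6, 8}  B8 = {5, 9}
Tree: B1–B2, B1–B3, B3–B4, B2–B5, B3–B6, B1–B7, B2–B8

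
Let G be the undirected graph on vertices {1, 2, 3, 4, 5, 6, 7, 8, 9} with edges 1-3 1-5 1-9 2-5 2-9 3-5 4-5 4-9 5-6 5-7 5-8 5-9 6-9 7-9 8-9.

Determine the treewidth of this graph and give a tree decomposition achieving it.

Each bag holds 3 vertices, so the decomposition has width 2, which upper-bounds the treewidth. Conversely, {1, 5, 9} is a clique of size 3, and the vertices of any clique must share a bag in every tree decomposition; so some bag has ≥ 3 vertices and tw(G) ≥ 2. Combining the bounds, tw(G) = 2.

Treewidth 2.
One optimal decomposition is:
Bags: B1 = {2, 5, 9}  B2 = {4, 5, 9}  B3 = {5, 7, 9}  B4 = {1, 5, 9}  B5 = {5, 8, 9}  B6 = {5, 6, 9}  B7 = {1, 3, 5}
Tree: B1–B2, B1–B3, B2–B4, B1–B5, B1–B6, B4–B7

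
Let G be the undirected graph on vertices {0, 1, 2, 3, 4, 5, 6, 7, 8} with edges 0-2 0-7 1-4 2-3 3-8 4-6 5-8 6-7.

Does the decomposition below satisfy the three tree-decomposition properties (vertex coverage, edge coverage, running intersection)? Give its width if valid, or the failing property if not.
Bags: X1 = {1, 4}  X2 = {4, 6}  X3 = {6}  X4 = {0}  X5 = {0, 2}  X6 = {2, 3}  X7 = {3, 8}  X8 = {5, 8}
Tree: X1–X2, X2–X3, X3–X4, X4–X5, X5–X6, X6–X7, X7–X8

No — vertex 7 appears in no bag.

A tree decomposition must satisfy three properties: every vertex lies in some bag; for every edge, both endpoints lie together in some bag; and for every vertex, the bags containing it form a connected subtree. Here vertex 7 appears in no bag, so the decomposition is invalid.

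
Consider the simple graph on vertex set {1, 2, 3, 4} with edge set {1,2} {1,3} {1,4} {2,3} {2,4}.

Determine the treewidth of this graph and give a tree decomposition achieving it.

Every bag has size at most 3, so the width is 3 − 1 = 2 and tw(G) ≤ 2. For the lower bound, the 3 vertices {1, 2, 3} are pairwise adjacent, and any tree decomposition puts a clique entirely inside one bag — forcing width ≥ 2. Combining the bounds, tw(G) = 2.

Treewidth 2.
One optimal decomposition is:
Bags: B1 = {1, 2, 4}  B2 = {1, 2, 3}
Tree: B1–B2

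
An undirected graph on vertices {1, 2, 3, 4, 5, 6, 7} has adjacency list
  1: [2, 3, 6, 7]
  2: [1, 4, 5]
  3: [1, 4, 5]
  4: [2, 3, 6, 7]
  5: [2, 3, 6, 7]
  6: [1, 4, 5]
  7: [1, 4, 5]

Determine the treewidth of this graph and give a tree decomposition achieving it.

Treewidth 3.
One such decomposition:
Bags: B1 = {1, 4, 5, 7}  B2 = {1, 4, 5, 6}  B3 = {1, 2, 4, 5}  B4 = {1, 3, 4, 5}
Tree: B1–B2, B2–B3, B3–B4

Each bag holds 4 vertices, so the decomposition has width 3, which upper-bounds the treewidth. For the lower bound: the 4 vertex sets {1,7}, {4,6}, {5}, {2} are disjoint, each induces a connected subgraph, and every pair is joined by at least one edge of G. Contracting each set to a single vertex therefore yields K_{4} as a minor, and since treewidth is minor-monotone, tw(G) ≥ tw(K_{4}) = 3. The upper and lower bounds meet at 3, so that is the treewidth.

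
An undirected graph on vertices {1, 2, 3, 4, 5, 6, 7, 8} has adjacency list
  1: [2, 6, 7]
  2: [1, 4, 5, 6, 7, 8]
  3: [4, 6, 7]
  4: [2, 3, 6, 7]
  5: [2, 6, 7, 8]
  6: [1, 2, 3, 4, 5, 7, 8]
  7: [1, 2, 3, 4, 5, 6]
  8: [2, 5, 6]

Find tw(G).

A width-3 tree decomposition is:
Bags: B1 = {3, 4, 6, 7}  B2 = {2, 4, 6, 7}  B3 = {2, 5, 6, 7}  B4 = {1, 2, 6, 7}  B5 = {2, 5, 6, 8}
Tree: B1–B2, B2–B3, B2–B4, B3–B5
The largest bag has 4 vertices, giving width 3; this decomposition certifies tw(G) ≤ 3. Conversely, {2, 5, 6, 8} is a clique of size 4, and the vertices of any clique must share a bag in every tree decomposition; so some bag has ≥ 4 vertices and tw(G) ≥ 3. Therefore the treewidth is 3.

3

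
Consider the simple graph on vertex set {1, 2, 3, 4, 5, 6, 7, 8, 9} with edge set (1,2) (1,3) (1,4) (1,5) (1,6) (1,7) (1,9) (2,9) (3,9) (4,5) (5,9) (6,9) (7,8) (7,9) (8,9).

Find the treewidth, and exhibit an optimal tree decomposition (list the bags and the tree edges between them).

Treewidth 2.
Bags: B1 = {1, 7, 9}  B2 = {1, 5, 9}  B3 = {1, 2, 9}  B4 = {1, 4, 5}  B5 = {1, 3, 9}  B6 = {1, 6, 9}  B7 = {7, 8, 9}
Tree: B1–B2, B2–B3, B2–B4, B1–B5, B3–B6, B1–B7

Every bag has size at most 3, so the width is 3 − 1 = 2 and tw(G) ≤ 2. For the lower bound, the 3 vertices {7, 8, 9} are pairwise adjacent, and any tree decomposition puts a clique entirely inside one bag — forcing width ≥ 2. Combining the bounds, tw(G) = 2.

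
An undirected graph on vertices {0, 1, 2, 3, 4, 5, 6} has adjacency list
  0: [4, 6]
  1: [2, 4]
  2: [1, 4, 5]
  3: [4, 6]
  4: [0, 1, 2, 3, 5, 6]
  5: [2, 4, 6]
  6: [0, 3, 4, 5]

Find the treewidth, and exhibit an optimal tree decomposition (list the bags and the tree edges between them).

Each bag holds 3 vertices, so the decomposition has width 2, which upper-bounds the treewidth. Conversely, {1, 2, 4} is a clique of size 3, and the vertices of any clique must share a bag in every tree decomposition; so some bag has ≥ 3 vertices and tw(G) ≥ 2. Hence tw(G) = 2 exactly.

Treewidth 2.
One such decomposition:
Bags: B1 = {1, 2, 4}  B2 = {2, 4, 5}  B3 = {4, 5, 6}  B4 = {3, 4, 6}  B5 = {0, 4, 6}
Tree: B1–B2, B2–B3, B3–B4, B3–B5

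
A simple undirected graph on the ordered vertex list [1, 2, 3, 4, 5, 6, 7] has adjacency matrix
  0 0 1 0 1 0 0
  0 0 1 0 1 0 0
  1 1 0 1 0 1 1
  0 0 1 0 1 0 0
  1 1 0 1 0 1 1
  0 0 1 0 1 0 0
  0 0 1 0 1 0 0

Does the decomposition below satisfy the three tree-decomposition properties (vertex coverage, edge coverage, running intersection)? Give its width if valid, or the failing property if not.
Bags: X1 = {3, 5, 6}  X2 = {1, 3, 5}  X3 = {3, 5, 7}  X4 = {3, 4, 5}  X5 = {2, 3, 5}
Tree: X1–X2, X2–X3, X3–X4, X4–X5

Every vertex of G appears in some bag (union = {1, 2, 3, 4, 5, 6, 7}); every edge is covered by a bag; and for each vertex v the set of bags containing v is connected in the bag tree. The decomposition is therefore valid. The largest bag has 3 vertices, so the width is 2.

Yes; width 2.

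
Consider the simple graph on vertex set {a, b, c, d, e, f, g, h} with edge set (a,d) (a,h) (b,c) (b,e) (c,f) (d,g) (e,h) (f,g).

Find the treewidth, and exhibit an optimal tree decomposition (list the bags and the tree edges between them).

The largest bag has 3 vertices, giving width 2; this decomposition certifies tw(G) ≤ 2. For the lower bound, G contains the cycle e–b–c–f–g–d–a–h–e, so G is not a forest; only forests have treewidth ≤ 1, hence tw(G) ≥ 2. Therefore the treewidth is 2.

Treewidth 2.
One optimal decomposition is:
Bags: B1 = {b, c, e}  B2 = {c, e, f}  B3 = {e, f, g}  B4 = {d, e, g}  B5 = {a, d, e}  B6 = {a, e, h}
Tree: B1–B2, B2–B3, B3–B4, B4–B5, B5–B6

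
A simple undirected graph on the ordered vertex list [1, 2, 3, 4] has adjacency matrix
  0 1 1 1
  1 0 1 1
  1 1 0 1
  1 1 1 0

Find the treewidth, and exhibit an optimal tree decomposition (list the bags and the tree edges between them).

Treewidth 3.
One such decomposition:
Bags: B1 = {1, 2, 3, 4}
Tree: (single bag)

With just one bag of size 4, the width is 4 − 1 = 3, so tw(G) ≤ 3. For the lower bound, the 4 vertices {1, 2, 3, 4} are pairwise adjacent, and any tree decomposition puts a clique entirely inside one bag — forcing width ≥ 3. The upper and lower bounds meet at 3, so that is the treewidth.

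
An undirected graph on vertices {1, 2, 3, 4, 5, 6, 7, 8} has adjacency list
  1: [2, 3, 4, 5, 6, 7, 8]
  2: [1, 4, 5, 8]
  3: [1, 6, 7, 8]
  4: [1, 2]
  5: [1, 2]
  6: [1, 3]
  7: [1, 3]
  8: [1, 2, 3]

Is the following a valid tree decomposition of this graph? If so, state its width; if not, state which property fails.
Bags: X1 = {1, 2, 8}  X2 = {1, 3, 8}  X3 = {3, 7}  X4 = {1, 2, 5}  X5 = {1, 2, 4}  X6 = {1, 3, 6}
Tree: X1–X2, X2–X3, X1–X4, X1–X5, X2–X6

A tree decomposition must satisfy three properties: every vertex lies in some bag; for every edge, both endpoints lie together in some bag; and for every vertex, the bags containing it form a connected subtree. Here edge (1,7) lies in no bag, so the decomposition is invalid.

No — edge (1,7) lies in no bag.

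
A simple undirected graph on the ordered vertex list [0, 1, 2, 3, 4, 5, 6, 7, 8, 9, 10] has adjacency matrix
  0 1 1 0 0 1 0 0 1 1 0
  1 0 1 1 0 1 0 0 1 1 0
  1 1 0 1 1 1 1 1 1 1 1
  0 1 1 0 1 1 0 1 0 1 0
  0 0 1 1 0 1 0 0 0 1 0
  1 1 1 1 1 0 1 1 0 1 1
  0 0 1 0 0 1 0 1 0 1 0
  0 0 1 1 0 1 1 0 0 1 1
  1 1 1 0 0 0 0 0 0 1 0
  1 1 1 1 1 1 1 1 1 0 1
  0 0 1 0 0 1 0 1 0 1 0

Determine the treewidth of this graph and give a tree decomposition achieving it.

Each bag holds 5 vertices, so the decomposition has width 4, which upper-bounds the treewidth. Conversely, {0, 1, 2, 8, 9} is a clique of size 5, and the vertices of any clique must share a bag in every tree decomposition; so some bag has ≥ 5 vertices and tw(G) ≥ 4. Combining the bounds, tw(G) = 4.

Treewidth 4.
Bags: B1 = {1, 2, 3, 5, 9}  B2 = {0, 1, 2, 5, 9}  B3 = {0, 1, 2, 8, 9}  B4 = {2, 3, 5, 7, 9}  B5 = {2, 3, 4, 5, 9}  B6 = {2, 5, 7, 9, 10}  B7 = {2, 5, 6, 7, 9}
Tree: B1–B2, B2–B3, B1–B4, B1–B5, B4–B6, B4–B7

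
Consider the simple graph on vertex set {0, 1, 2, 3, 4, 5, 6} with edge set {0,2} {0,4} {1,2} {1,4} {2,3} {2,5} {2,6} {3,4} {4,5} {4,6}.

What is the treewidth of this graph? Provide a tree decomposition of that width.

Treewidth 2.
Bags: B1 = {2, 4, 5}  B2 = {0, 2, 4}  B3 = {2, 4, 6}  B4 = {1, 2, 4}  B5 = {2, 3, 4}
Tree: B1–B2, B2–B3, B3–B4, B4–B5

Every bag has size at most 3, so the width is 3 − 1 = 2 and tw(G) ≤ 2. The edges 2–5–4–0–2 form a cycle, so G is not a tree and its treewidth is at least 2. Hence tw(G) = 2 exactly.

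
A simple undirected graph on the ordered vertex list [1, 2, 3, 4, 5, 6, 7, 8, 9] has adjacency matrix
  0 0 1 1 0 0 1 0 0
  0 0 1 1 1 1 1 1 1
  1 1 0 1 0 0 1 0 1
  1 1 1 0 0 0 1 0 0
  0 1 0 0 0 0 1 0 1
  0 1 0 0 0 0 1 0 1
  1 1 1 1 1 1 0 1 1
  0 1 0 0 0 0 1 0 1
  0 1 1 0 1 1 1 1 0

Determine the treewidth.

3

A width-3 tree decomposition is:
Bags: B1 = {2, 7, 8, 9}  B2 = {2, 3, 7, 9}  B3 = {2, 5, 7, 9}  B4 = {2, 3, 4, 7}  B5 = {1, 3, 4, 7}  B6 = {2, 6, 7, 9}
Tree: B1–B2, B1–B3, B2–B4, B4–B5, B3–B6
Every bag has size at most 4, so the width is 4 − 1 = 3 and tw(G) ≤ 3. Conversely, {1, 3, 4, 7} is a clique of size 4, and the vertices of any clique must share a bag in every tree decomposition; so some bag has ≥ 4 vertices and tw(G) ≥ 3. Combining the bounds, tw(G) = 3.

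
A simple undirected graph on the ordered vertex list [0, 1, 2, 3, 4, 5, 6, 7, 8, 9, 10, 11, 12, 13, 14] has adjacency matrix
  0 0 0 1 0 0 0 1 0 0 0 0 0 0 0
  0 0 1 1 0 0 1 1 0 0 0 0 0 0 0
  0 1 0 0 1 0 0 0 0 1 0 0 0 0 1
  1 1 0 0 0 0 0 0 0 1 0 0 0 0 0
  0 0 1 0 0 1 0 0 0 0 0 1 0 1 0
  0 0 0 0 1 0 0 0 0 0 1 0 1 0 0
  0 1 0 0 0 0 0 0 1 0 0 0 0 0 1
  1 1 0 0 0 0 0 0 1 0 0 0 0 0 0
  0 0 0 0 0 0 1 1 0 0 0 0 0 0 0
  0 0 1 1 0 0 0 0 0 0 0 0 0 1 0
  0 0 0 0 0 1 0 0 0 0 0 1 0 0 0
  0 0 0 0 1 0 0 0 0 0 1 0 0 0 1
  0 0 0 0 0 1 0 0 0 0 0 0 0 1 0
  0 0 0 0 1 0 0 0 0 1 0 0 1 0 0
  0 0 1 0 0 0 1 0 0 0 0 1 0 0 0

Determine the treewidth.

A width-3 tree decomposition is:
Bags: B1 = {0, 6, 7, 8}  B2 = {0, 1, 6, 7}  B3 = {0, 1, 3, 6}  B4 = {1, 3, 6, 14}  B5 = {1, 2, 3, 14}  B6 = {2, 3, 9, 14}  B7 = {2, 9, 11, 14}  B8 = {2, 4, 9, 11}  B9 = {4, 9, 11, 13}  B10 = {4, 10, 11, 13}  B11 = {4, 5, 10, 13}  B12 = {5, 10, 12, 13}
Tree: B1–B2, B2–B3, B3–B4, B4–B5, B5–B6, B6–B7, B7–B8, B8–B9, B9–B10, B10–B11, B11–B12
Each bag holds 4 vertices, so the decomposition has width 3, which upper-bounds the treewidth. For the lower bound: the 4 vertex sets {0,7,8}, {6}, {1}, {2,3,9,14} are disjoint, each induces a connected subgraph, and every pair is joined by at least one edge of G. Contracting each set to a single vertex therefore yields K_{4} as a minor, and since treewidth is minor-monotone, tw(G) ≥ tw(K_{4}) = 3. Combining the bounds, tw(G) = 3.

3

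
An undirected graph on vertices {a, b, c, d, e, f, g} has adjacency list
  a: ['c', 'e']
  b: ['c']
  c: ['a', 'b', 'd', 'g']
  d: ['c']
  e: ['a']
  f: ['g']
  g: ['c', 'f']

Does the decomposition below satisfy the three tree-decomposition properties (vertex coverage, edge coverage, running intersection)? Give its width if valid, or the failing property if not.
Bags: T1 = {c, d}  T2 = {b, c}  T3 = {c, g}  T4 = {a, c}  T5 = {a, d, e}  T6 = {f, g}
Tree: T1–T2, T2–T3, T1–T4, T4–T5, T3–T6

A tree decomposition must satisfy three properties: every vertex lies in some bag; for every edge, both endpoints lie together in some bag; and for every vertex, the bags containing it form a connected subtree. Here bags containing vertex d are not connected in the tree, so the decomposition is invalid.

No — bags containing vertex d are not connected in the tree.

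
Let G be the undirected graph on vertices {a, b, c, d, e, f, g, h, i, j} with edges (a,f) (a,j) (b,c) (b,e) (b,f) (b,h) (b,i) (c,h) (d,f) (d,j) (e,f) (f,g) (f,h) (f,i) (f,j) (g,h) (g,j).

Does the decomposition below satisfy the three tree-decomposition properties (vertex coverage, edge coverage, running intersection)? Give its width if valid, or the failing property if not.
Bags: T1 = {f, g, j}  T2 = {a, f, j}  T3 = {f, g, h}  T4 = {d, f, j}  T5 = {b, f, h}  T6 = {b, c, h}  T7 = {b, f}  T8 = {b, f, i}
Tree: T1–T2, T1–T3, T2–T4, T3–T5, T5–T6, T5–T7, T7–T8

A tree decomposition must satisfy three properties: every vertex lies in some bag; for every edge, both endpoints lie together in some bag; and for every vertex, the bags containing it form a connected subtree. Here vertex e appears in no bag, so the decomposition is invalid.

No — vertex e appears in no bag.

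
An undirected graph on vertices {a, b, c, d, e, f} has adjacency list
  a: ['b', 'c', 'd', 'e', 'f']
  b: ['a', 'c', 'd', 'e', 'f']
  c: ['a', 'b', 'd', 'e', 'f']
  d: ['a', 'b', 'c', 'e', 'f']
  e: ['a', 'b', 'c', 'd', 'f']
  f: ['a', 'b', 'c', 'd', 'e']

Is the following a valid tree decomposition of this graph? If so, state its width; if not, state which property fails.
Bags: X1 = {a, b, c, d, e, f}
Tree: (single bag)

Yes; width 5.

Every vertex of G appears in some bag (union = {a, b, c, d, e, f}); every edge is covered by a bag; and for each vertex v the set of bags containing v is connected in the bag tree. The decomposition is therefore valid. The largest bag has 6 vertices, so the width is 5.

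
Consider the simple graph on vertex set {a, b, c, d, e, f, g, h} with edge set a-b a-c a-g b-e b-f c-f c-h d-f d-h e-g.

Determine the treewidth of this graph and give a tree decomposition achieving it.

Treewidth 2.
One optimal decomposition is:
Bags: B1 = {c, d, h}  B2 = {c, d, f}  B3 = {a, c, f}  B4 = {a, b, f}  B5 = {a, b, g}  B6 = {b, e, g}
Tree: B1–B2, B2–B3, B3–B4, B4–B5, B5–B6

Every bag has size at most 3, so the width is 3 − 1 = 2 and tw(G) ≤ 2. Since h–d–f–c–h is a cycle in G, G is not acyclic. Forests are exactly the graphs of treewidth ≤ 1, so tw(G) ≥ 2. Combining the bounds, tw(G) = 2.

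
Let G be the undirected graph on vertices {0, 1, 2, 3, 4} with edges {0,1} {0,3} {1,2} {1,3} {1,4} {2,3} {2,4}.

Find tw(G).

2

A width-2 tree decomposition is:
Bags: B1 = {1, 2, 4}  B2 = {1, 2, 3}  B3 = {0, 1, 3}
Tree: B1–B2, B2–B3
Each bag holds 3 vertices, so the decomposition has width 2, which upper-bounds the treewidth. Conversely, {0, 1, 3} is a clique of size 3, and the vertices of any clique must share a bag in every tree decomposition; so some bag has ≥ 3 vertices and tw(G) ≥ 2. Combining the bounds, tw(G) = 2.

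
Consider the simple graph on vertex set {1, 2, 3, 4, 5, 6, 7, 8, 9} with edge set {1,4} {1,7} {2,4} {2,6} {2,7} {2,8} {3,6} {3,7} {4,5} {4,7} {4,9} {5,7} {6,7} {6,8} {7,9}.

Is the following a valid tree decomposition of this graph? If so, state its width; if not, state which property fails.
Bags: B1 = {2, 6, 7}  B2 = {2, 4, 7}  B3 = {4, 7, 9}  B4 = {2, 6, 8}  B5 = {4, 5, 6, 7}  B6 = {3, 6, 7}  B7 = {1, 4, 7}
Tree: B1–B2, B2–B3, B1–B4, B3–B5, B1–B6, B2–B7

No — bags containing vertex 6 are not connected in the tree.

A tree decomposition must satisfy three properties: every vertex lies in some bag; for every edge, both endpoints lie together in some bag; and for every vertex, the bags containing it form a connected subtree. Here bags containing vertex 6 are not connected in the tree, so the decomposition is invalid.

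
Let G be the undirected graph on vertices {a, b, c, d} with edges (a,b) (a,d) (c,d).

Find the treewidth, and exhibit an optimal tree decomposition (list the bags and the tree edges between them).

Treewidth 1.
One optimal decomposition is:
Bags: B1 = {a, d}  B2 = {a, b}  B3 = {c, d}
Tree: B1–B2, B1–B3

Every bag has size at most 2, so the width is 2 − 1 = 1 and tw(G) ≤ 1. Since G has at least one edge (e.g. d–a), it is not an edgeless graph, so tw(G) ≥ 1. Hence tw(G) = 1 exactly.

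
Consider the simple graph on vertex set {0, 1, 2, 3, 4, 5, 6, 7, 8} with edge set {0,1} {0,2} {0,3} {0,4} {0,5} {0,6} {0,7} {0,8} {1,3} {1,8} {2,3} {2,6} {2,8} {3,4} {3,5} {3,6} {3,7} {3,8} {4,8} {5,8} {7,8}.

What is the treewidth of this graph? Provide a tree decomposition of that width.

Treewidth 3.
One optimal decomposition is:
Bags: B1 = {0, 2, 3, 6}  B2 = {0, 2, 3, 8}  B3 = {0, 3, 7, 8}  B4 = {0, 3, 5, 8}  B5 = {0, 3, 4, 8}  B6 = {0, 1, 3, 8}
Tree: B1–B2, B2–B3, B2–B4, B2–B5, B4–B6

Every bag has size at most 4, so the width is 4 − 1 = 3 and tw(G) ≤ 3. Conversely, {0, 1, 3, 8} is a clique of size 4, and the vertices of any clique must share a bag in every tree decomposition; so some bag has ≥ 4 vertices and tw(G) ≥ 3. Hence tw(G) = 3 exactly.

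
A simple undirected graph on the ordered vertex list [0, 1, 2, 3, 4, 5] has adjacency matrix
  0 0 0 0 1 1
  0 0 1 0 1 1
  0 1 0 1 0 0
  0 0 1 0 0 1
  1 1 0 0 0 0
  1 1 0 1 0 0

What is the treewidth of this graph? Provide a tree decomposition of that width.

Treewidth 2.
One optimal decomposition is:
Bags: B1 = {1, 2, 3}  B2 = {1, 3, 5}  B3 = {1, 4, 5}  B4 = {0, 4, 5}
Tree: B1–B2, B2–B3, B3–B4

The largest bag has 3 vertices, giving width 2; this decomposition certifies tw(G) ≤ 2. The edges 2–3–5–1–2 form a cycle, so G is not a tree and its treewidth is at least 2. Therefore the treewidth is 2.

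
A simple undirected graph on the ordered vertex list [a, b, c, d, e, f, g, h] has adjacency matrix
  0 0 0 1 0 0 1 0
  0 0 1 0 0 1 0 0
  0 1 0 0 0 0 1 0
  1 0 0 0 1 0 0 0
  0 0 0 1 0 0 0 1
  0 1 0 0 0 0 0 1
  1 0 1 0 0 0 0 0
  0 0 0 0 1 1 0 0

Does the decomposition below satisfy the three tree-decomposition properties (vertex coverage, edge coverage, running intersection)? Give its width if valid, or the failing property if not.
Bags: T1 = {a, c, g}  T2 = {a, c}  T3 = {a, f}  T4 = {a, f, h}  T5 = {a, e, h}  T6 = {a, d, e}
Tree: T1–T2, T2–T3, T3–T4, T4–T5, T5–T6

A tree decomposition must satisfy three properties: every vertex lies in some bag; for every edge, both endpoints lie together in some bag; and for every vertex, the bags containing it form a connected subtree. Here vertex b appears in no bag, so the decomposition is invalid.

No — vertex b appears in no bag.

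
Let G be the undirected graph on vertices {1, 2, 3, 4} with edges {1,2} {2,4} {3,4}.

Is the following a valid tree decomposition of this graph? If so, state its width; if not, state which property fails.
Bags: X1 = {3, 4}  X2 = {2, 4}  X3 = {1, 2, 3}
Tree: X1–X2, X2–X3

A tree decomposition must satisfy three properties: every vertex lies in some bag; for every edge, both endpoints lie together in some bag; and for every vertex, the bags containing it form a connected subtree. Here bags containing vertex 3 are not connected in the tree, so the decomposition is invalid.

No — bags containing vertex 3 are not connected in the tree.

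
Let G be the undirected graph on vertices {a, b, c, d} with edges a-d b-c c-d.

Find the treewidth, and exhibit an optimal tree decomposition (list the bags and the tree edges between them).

Every bag has size at most 2, so the width is 2 − 1 = 1 and tw(G) ≤ 1. Since G has at least one edge (e.g. b–c), it is not an edgeless graph, so tw(G) ≥ 1. The upper and lower bounds meet at 1, so that is the treewidth.

Treewidth 1.
Bags: B1 = {b, c}  B2 = {c, d}  B3 = {a, d}
Tree: B1–B2, B2–B3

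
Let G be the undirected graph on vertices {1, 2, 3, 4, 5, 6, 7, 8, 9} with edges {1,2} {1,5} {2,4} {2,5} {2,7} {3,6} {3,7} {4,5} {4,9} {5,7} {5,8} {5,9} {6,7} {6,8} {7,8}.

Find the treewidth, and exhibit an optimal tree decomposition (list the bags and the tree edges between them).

Treewidth 2.
One such decomposition:
Bags: B1 = {2, 5, 7}  B2 = {5, 7, 8}  B3 = {1, 2, 5}  B4 = {2, 4, 5}  B5 = {4, 5, 9}  B6 = {6, 7, 8}  B7 = {3, 6, 7}
Tree: B1–B2, B1–B3, B1–B4, B4–B5, B2–B6, B6–B7

The largest bag has 3 vertices, giving width 2; this decomposition certifies tw(G) ≤ 2. On the other hand G contains the 3-clique {3, 6, 7}. A clique must lie in a single bag of any decomposition, so no decomposition can have width below 2. Therefore the treewidth is 2.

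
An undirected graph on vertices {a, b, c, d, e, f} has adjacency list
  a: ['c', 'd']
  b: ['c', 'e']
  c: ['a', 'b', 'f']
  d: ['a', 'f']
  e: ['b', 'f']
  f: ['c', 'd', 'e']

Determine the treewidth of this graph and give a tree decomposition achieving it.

Treewidth 2.
One optimal decomposition is:
Bags: B1 = {b, e, f}  B2 = {b, c, f}  B3 = {c, d, f}  B4 = {a, c, d}
Tree: B1–B2, B2–B3, B3–B4

Each bag holds 3 vertices, so the decomposition has width 2, which upper-bounds the treewidth. The edges e–b–c–f–e form a cycle, so G is not a tree and its treewidth is at least 2. Combining the bounds, tw(G) = 2.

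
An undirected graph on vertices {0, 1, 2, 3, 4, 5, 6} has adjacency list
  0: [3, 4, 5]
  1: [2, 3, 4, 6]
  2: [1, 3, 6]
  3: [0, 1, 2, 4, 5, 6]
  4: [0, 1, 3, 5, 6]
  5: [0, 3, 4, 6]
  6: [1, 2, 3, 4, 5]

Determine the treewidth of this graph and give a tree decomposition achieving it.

The largest bag has 4 vertices, giving width 3; this decomposition certifies tw(G) ≤ 3. On the other hand G contains the 4-clique {1, 2, 3, 6}. A clique must lie in a single bag of any decomposition, so no decomposition can have width below 3. Therefore the treewidth is 3.

Treewidth 3.
One such decomposition:
Bags: B1 = {0, 3, 4, 5}  B2 = {3, 4, 5, 6}  B3 = {1, 3, 4, 6}  B4 = {1, 2, 3, 6}
Tree: B1–B2, B2–B3, B3–B4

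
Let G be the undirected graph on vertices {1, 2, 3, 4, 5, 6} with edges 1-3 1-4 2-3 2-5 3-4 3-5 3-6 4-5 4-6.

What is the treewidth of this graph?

2

A width-2 tree decomposition is:
Bags: B1 = {3, 4, 5}  B2 = {3, 4, 6}  B3 = {1, 3, 4}  B4 = {2, 3, 5}
Tree: B1–B2, B2–B3, B1–B4
Each bag holds 3 vertices, so the decomposition has width 2, which upper-bounds the treewidth. On the other hand G contains the 3-clique {2, 3, 5}. A clique must lie in a single bag of any decomposition, so no decomposition can have width below 2. Hence tw(G) = 2 exactly.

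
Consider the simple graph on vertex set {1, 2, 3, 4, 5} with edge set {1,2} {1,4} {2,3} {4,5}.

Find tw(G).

A width-1 tree decomposition is:
Bags: B1 = {4, 5}  B2 = {1, 4}  B3 = {1, 2}  B4 = {2, 3}
Tree: B1–B2, B2–B3, B3–B4
The largest bag has 2 vertices, giving width 1; this decomposition certifies tw(G) ≤ 1. Any graph with an edge has treewidth ≥ 1, and G has the edge 5–4. The upper and lower bounds meet at 1, so that is the treewidth.

1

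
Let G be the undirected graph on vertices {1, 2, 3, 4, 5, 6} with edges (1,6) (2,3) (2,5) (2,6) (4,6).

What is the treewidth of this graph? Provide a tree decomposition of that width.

Every bag has size at most 2, so the width is 2 − 1 = 1 and tw(G) ≤ 1. Any graph with an edge has treewidth ≥ 1, and G has the edge 6–2. Hence tw(G) = 1 exactly.

Treewidth 1.
Bags: B1 = {2, 6}  B2 = {4, 6}  B3 = {1, 6}  B4 = {2, 5}  B5 = {2, 3}
Tree: B1–B2, B2–B3, B1–B4, B1–B5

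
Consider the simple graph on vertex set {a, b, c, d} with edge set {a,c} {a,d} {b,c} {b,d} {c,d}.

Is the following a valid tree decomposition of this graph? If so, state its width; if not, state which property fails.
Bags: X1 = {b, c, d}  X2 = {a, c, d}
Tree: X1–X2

Yes; width 2.

Vertex coverage: the bags together contain {a, b, c, d}, the full vertex set. Edge coverage: each edge of G has both endpoints in at least one bag. Running intersection: for every vertex, the bags containing it form a connected subtree. All three properties hold, so this is a valid tree decomposition of width max|bag| − 1 = 2, and hence tw(G) ≤ 2.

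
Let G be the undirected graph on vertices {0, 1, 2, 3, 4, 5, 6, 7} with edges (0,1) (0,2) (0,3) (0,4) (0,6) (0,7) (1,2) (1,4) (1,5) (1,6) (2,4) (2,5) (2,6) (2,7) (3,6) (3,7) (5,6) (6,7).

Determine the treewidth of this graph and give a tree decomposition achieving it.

Treewidth 3.
Bags: B1 = {0, 1, 2, 6}  B2 = {0, 2, 6, 7}  B3 = {0, 1, 2, 4}  B4 = {0, 3, 6, 7}  B5 = {1, 2, 5, 6}
Tree: B1–B2, B1–B3, B2–B4, B1–B5

Every bag has size at most 4, so the width is 4 − 1 = 3 and tw(G) ≤ 3. For the lower bound, the 4 vertices {0, 1, 2, 4} are pairwise adjacent, and any tree decomposition puts a clique entirely inside one bag — forcing width ≥ 3. The upper and lower bounds meet at 3, so that is the treewidth.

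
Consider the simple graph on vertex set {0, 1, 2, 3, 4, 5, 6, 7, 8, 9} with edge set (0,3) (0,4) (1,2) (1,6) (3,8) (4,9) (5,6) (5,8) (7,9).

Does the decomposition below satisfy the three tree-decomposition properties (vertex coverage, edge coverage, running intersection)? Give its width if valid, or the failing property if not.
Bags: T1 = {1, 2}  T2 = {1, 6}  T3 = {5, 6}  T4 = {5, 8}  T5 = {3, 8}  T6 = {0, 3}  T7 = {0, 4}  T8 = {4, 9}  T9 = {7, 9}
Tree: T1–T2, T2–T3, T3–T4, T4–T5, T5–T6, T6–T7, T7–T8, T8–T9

Every vertex of G appears in some bag (union = {0, 1, 2, 3, 4, 5, 6, 7, 8, 9}); every edge is covered by a bag; and for each vertex v the set of bags containing v is connected in the bag tree. The decomposition is therefore valid. The largest bag has 2 vertices, so the width is 1.

Yes; width 1.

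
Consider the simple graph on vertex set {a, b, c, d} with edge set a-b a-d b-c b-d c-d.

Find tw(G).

2

A width-2 tree decomposition is:
Bags: B1 = {a, b, d}  B2 = {b, c, d}
Tree: B1–B2
Every bag has size at most 3, so the width is 3 − 1 = 2 and tw(G) ≤ 2. Conversely, {b, c, d} is a clique of size 3, and the vertices of any clique must share a bag in every tree decomposition; so some bag has ≥ 3 vertices and tw(G) ≥ 2. Therefore the treewidth is 2.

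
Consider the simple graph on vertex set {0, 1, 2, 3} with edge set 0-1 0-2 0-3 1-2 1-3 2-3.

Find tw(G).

3

A width-3 tree decomposition is:
Bags: B1 = {0, 1, 2, 3}
Tree: (single bag)
With just one bag of size 4, the width is 4 − 1 = 3, so tw(G) ≤ 3. For the lower bound, the 4 vertices {0, 1, 2, 3} are pairwise adjacent, and any tree decomposition puts a clique entirely inside one bag — forcing width ≥ 3. Combining the bounds, tw(G) = 3.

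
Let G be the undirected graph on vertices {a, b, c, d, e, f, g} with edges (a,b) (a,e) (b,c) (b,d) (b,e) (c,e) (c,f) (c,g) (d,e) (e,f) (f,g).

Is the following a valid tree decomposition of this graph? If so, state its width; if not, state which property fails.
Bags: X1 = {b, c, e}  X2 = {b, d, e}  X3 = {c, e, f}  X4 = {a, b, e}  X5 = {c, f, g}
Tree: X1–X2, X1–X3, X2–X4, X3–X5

Yes; width 2.

Every vertex of G appears in some bag (union = {a, b, c, d, e, f, g}); every edge is covered by a bag; and for each vertex v the set of bags containing v is connected in the bag tree. The decomposition is therefore valid. The largest bag has 3 vertices, so the width is 2.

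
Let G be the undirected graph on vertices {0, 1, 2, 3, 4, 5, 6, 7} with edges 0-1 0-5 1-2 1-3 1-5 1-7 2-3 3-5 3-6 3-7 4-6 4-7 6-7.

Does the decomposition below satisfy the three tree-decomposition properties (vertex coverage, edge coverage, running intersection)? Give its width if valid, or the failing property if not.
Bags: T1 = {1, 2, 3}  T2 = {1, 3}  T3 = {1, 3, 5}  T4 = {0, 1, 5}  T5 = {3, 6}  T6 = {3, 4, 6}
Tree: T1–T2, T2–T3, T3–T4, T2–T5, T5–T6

A tree decomposition must satisfy three properties: every vertex lies in some bag; for every edge, both endpoints lie together in some bag; and for every vertex, the bags containing it form a connected subtree. Here vertex 7 appears in no bag, so the decomposition is invalid.

No — vertex 7 appears in no bag.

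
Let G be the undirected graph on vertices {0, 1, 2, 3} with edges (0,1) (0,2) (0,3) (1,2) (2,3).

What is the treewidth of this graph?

A width-2 tree decomposition is:
Bags: B1 = {0, 2, 3}  B2 = {0, 1, 2}
Tree: B1–B2
The largest bag has 3 vertices, giving width 2; this decomposition certifies tw(G) ≤ 2. On the other hand G contains the 3-clique {0, 1, 2}. A clique must lie in a single bag of any decomposition, so no decomposition can have width below 2. Therefore the treewidth is 2.

2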